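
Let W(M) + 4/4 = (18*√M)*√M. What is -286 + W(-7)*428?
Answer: -54642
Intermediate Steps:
W(M) = -1 + 18*M (W(M) = -1 + (18*√M)*√M = -1 + 18*M)
-286 + W(-7)*428 = -286 + (-1 + 18*(-7))*428 = -286 + (-1 - 126)*428 = -286 - 127*428 = -286 - 54356 = -54642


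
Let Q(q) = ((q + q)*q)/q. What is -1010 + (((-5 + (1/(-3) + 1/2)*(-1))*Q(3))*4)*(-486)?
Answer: 59254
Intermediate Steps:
Q(q) = 2*q (Q(q) = ((2*q)*q)/q = (2*q²)/q = 2*q)
-1010 + (((-5 + (1/(-3) + 1/2)*(-1))*Q(3))*4)*(-486) = -1010 + (((-5 + (1/(-3) + 1/2)*(-1))*(2*3))*4)*(-486) = -1010 + (((-5 + (1*(-⅓) + 1*(½))*(-1))*6)*4)*(-486) = -1010 + (((-5 + (-⅓ + ½)*(-1))*6)*4)*(-486) = -1010 + (((-5 + (⅙)*(-1))*6)*4)*(-486) = -1010 + (((-5 - ⅙)*6)*4)*(-486) = -1010 + (-31/6*6*4)*(-486) = -1010 - 31*4*(-486) = -1010 - 124*(-486) = -1010 + 60264 = 59254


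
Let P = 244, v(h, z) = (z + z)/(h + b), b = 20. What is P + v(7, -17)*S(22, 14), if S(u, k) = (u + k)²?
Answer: -1388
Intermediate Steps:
S(u, k) = (k + u)²
v(h, z) = 2*z/(20 + h) (v(h, z) = (z + z)/(h + 20) = (2*z)/(20 + h) = 2*z/(20 + h))
P + v(7, -17)*S(22, 14) = 244 + (2*(-17)/(20 + 7))*(14 + 22)² = 244 + (2*(-17)/27)*36² = 244 + (2*(-17)*(1/27))*1296 = 244 - 34/27*1296 = 244 - 1632 = -1388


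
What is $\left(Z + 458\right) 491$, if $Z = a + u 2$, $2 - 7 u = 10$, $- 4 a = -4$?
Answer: $\frac{1569727}{7} \approx 2.2425 \cdot 10^{5}$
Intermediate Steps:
$a = 1$ ($a = \left(- \frac{1}{4}\right) \left(-4\right) = 1$)
$u = - \frac{8}{7}$ ($u = \frac{2}{7} - \frac{10}{7} = - \frac{8}{7} \approx -1.1429$)
$Z = - \frac{9}{7}$ ($Z = 1 - \frac{16}{7} = - \frac{9}{7} \approx -1.2857$)
$\left(Z + 458\right) 491 = \left(- \frac{9}{7} + 458\right) 491 = \frac{3197}{7} \cdot 491 = \frac{1569727}{7}$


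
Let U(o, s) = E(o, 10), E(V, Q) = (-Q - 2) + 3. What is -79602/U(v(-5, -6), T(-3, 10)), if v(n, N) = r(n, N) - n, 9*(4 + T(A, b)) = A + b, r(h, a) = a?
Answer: 26534/3 ≈ 8844.7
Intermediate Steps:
T(A, b) = -4 + A/9 + b/9 (T(A, b) = -4 + (A + b)/9 = -4 + (A/9 + b/9) = -4 + A/9 + b/9)
v(n, N) = N - n
E(V, Q) = 1 - Q (E(V, Q) = (-2 - Q) + 3 = 1 - Q)
U(o, s) = -9 (U(o, s) = 1 - 1*10 = 1 - 10 = -9)
-79602/U(v(-5, -6), T(-3, 10)) = -79602/(-9) = -79602*(-1/9) = 26534/3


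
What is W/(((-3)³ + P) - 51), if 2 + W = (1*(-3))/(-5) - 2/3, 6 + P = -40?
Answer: 1/60 ≈ 0.016667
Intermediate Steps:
P = -46 (P = -6 - 40 = -46)
W = -31/15 (W = -2 + ((1*(-3))/(-5) - 2/3) = -2 + (-3*(-⅕) - 2*⅓) = -2 + (⅗ - ⅔) = -2 - 1/15 = -31/15 ≈ -2.0667)
W/(((-3)³ + P) - 51) = -31/15/(((-3)³ - 46) - 51) = -31/15/((-27 - 46) - 51) = -31/15/(-73 - 51) = -31/15/(-124) = -1/124*(-31/15) = 1/60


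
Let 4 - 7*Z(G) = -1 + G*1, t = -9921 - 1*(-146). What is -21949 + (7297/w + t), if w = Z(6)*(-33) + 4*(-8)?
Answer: -6110363/191 ≈ -31991.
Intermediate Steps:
t = -9775 (t = -9921 + 146 = -9775)
Z(G) = 5/7 - G/7 (Z(G) = 4/7 - (-1 + G*1)/7 = 4/7 - (-1 + G)/7 = 4/7 + (⅐ - G/7) = 5/7 - G/7)
w = -191/7 (w = (5/7 - ⅐*6)*(-33) + 4*(-8) = (5/7 - 6/7)*(-33) - 32 = -⅐*(-33) - 32 = 33/7 - 32 = -191/7 ≈ -27.286)
-21949 + (7297/w + t) = -21949 + (7297/(-191/7) - 9775) = -21949 + (7297*(-7/191) - 9775) = -21949 + (-51079/191 - 9775) = -21949 - 1918104/191 = -6110363/191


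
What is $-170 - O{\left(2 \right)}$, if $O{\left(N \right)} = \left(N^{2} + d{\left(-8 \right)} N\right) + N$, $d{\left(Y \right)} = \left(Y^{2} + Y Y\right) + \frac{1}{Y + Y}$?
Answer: $- \frac{3455}{8} \approx -431.88$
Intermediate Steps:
$d{\left(Y \right)} = \frac{1}{2 Y} + 2 Y^{2}$ ($d{\left(Y \right)} = \left(Y^{2} + Y^{2}\right) + \frac{1}{2 Y} = 2 Y^{2} + \frac{1}{2 Y} = \frac{1}{2 Y} + 2 Y^{2}$)
$O{\left(N \right)} = N^{2} + \frac{2063 N}{16}$ ($O{\left(N \right)} = \left(N^{2} + \frac{1 + 4 \left(-8\right)^{3}}{2 \left(-8\right)} N\right) + N = \left(N^{2} + \frac{1}{2} \left(- \frac{1}{8}\right) \left(1 + 4 \left(-512\right)\right) N\right) + N = \left(N^{2} + \frac{1}{2} \left(- \frac{1}{8}\right) \left(1 - 2048\right) N\right) + N = \left(N^{2} + \frac{1}{2} \left(- \frac{1}{8}\right) \left(-2047\right) N\right) + N = \left(N^{2} + \frac{2047 N}{16}\right) + N = N^{2} + \frac{2063 N}{16}$)
$-170 - O{\left(2 \right)} = -170 - \frac{1}{16} \cdot 2 \left(2063 + 16 \cdot 2\right) = -170 - \frac{1}{16} \cdot 2 \left(2063 + 32\right) = -170 - \frac{1}{16} \cdot 2 \cdot 2095 = -170 - \frac{2095}{8} = - \frac{3455}{8}$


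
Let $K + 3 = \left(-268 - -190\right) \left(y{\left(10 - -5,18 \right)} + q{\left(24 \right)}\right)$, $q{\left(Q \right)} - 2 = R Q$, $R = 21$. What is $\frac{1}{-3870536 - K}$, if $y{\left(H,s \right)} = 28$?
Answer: $- \frac{1}{3828881} \approx -2.6117 \cdot 10^{-7}$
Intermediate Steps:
$q{\left(Q \right)} = 2 + 21 Q$
$K = -41655$ ($K = -3 + \left(-268 - -190\right) \left(28 + \left(2 + 21 \cdot 24\right)\right) = -3 + \left(-268 + 190\right) \left(28 + \left(2 + 504\right)\right) = -3 - 78 \left(28 + 506\right) = -3 - 41652 = -41655$)
$\frac{1}{-3870536 - K} = \frac{1}{-3870536 - -41655} = \frac{1}{-3870536 + 41655} = \frac{1}{-3828881} = - \frac{1}{3828881}$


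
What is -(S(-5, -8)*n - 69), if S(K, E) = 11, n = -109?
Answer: 1268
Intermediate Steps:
-(S(-5, -8)*n - 69) = -(11*(-109) - 69) = -(-1199 - 69) = -1*(-1268) = 1268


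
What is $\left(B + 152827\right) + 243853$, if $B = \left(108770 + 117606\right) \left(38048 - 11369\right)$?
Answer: $6039881984$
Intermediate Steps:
$B = 6039485304$ ($B = 226376 \cdot 26679 = 6039485304$)
$\left(B + 152827\right) + 243853 = \left(6039485304 + 152827\right) + 243853 = 6039638131 + 243853 = 6039881984$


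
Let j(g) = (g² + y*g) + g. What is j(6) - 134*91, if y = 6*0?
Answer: -12152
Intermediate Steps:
y = 0
j(g) = g + g² (j(g) = (g² + 0*g) + g = (g² + 0) + g = g² + g = g + g²)
j(6) - 134*91 = 6*(1 + 6) - 134*91 = 6*7 - 12194 = 42 - 12194 = -12152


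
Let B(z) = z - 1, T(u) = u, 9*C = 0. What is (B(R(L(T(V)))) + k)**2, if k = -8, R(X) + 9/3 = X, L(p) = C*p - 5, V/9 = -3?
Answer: 289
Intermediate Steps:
C = 0 (C = (1/9)*0 = 0)
V = -27 (V = 9*(-3) = -27)
L(p) = -5 (L(p) = 0*p - 5 = 0 - 5 = -5)
R(X) = -3 + X
B(z) = -1 + z
(B(R(L(T(V)))) + k)**2 = ((-1 + (-3 - 5)) - 8)**2 = ((-1 - 8) - 8)**2 = (-9 - 8)**2 = (-17)**2 = 289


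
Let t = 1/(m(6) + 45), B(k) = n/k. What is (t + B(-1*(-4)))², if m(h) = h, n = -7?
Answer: 124609/41616 ≈ 2.9943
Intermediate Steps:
B(k) = -7/k
t = 1/51 (t = 1/(6 + 45) = 1/51 ≈ 0.019608)
(t + B(-1*(-4)))² = (1/51 - 7/((-1*(-4))))² = (1/51 - 7/4)² = (-353/204)² = 124609/41616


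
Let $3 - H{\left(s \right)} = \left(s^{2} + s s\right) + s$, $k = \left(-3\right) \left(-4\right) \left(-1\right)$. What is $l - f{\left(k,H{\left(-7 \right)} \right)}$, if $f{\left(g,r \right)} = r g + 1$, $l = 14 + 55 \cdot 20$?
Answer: $57$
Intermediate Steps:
$k = -12$ ($k = 12 \left(-1\right) = -12$)
$H{\left(s \right)} = 3 - s - 2 s^{2}$ ($H{\left(s \right)} = 3 - \left(\left(s^{2} + s s\right) + s\right) = 3 - \left(\left(s^{2} + s^{2}\right) + s\right) = 3 - \left(2 s^{2} + s\right) = 3 - \left(s + 2 s^{2}\right) = 3 - s - 2 s^{2}$)
$l = 1114$ ($l = 14 + 1100 = 1114$)
$f{\left(g,r \right)} = 1 + g r$ ($f{\left(g,r \right)} = g r + 1 = 1 + g r$)
$l - f{\left(k,H{\left(-7 \right)} \right)} = 1114 - \left(1 - 12 \left(3 - -7 - 2 \left(-7\right)^{2}\right)\right) = 1114 - \left(1 - 12 \left(3 + 7 - 98\right)\right) = 1114 - \left(1 - -1056\right) = 1114 - \left(1 + 1056\right) = 1114 - 1057 = 57$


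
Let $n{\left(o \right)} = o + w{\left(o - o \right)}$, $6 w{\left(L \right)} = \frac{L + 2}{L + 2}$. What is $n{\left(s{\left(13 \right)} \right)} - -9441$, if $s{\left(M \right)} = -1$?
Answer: $\frac{56641}{6} \approx 9440.2$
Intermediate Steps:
$w{\left(L \right)} = \frac{1}{6}$ ($w{\left(L \right)} = \frac{\left(L + 2\right) \frac{1}{L + 2}}{6} = \frac{\left(2 + L\right) \frac{1}{2 + L}}{6} = \frac{1}{6} \cdot 1 = \frac{1}{6}$)
$n{\left(o \right)} = \frac{1}{6} + o$ ($n{\left(o \right)} = o + \frac{1}{6} = \frac{1}{6} + o$)
$n{\left(s{\left(13 \right)} \right)} - -9441 = \left(\frac{1}{6} - 1\right) - -9441 = - \frac{5}{6} + 9441 = \frac{56641}{6}$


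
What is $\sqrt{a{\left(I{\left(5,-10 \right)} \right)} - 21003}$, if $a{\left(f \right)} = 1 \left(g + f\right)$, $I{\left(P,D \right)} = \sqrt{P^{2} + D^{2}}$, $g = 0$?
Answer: $\sqrt{-21003 + 5 \sqrt{5}} \approx 144.89 i$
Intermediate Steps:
$I{\left(P,D \right)} = \sqrt{D^{2} + P^{2}}$
$a{\left(f \right)} = f$ ($a{\left(f \right)} = 1 \left(0 + f\right) = 1 f = f$)
$\sqrt{a{\left(I{\left(5,-10 \right)} \right)} - 21003} = \sqrt{\sqrt{\left(-10\right)^{2} + 5^{2}} - 21003} = \sqrt{\sqrt{100 + 25} - 21003} = \sqrt{\sqrt{125} - 21003} = \sqrt{5 \sqrt{5} - 21003} = \sqrt{-21003 + 5 \sqrt{5}}$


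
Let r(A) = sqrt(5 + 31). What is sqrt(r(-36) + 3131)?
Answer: sqrt(3137) ≈ 56.009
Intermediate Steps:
r(A) = 6 (r(A) = sqrt(36) = 6)
sqrt(r(-36) + 3131) = sqrt(6 + 3131) = sqrt(3137)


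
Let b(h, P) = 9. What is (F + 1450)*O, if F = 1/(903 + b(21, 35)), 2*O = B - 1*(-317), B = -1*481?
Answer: -54218441/456 ≈ -1.1890e+5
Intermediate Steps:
B = -481
O = -82 (O = (-481 - 1*(-317))/2 = (-481 + 317)/2 = (½)*(-164) = -82)
F = 1/912 (F = 1/(903 + 9) = 1/912 ≈ 0.0010965)
(F + 1450)*O = (1/912 + 1450)*(-82) = (1322401/912)*(-82) = -54218441/456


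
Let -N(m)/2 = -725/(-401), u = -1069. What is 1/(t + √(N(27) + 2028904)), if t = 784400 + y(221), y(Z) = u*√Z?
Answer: 401/(314544400 + √326249210654 - 428669*√221) ≈ 1.2988e-6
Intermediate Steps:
N(m) = -1450/401 (N(m) = -(-1450)/(-401) = -(-1450)*(-1)/401 = -2*725/401 = -1450/401)
y(Z) = -1069*√Z
t = 784400 - 1069*√221 ≈ 7.6851e+5
1/(t + √(N(27) + 2028904)) = 1/((784400 - 1069*√221) + √(-1450/401 + 2028904)) = 1/((784400 - 1069*√221) + √(813589054/401)) = 1/((784400 - 1069*√221) + √326249210654/401) = 1/(784400 - 1069*√221 + √326249210654/401)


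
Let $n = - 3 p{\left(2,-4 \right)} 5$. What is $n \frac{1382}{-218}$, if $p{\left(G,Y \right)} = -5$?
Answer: $- \frac{51825}{109} \approx -475.46$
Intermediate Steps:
$n = 75$ ($n = \left(-3\right) \left(-5\right) 5 = 15 \cdot 5 = 75$)
$n \frac{1382}{-218} = 75 \frac{1382}{-218} = 75 \cdot 1382 \left(- \frac{1}{218}\right) = 75 \left(- \frac{691}{109}\right) = - \frac{51825}{109}$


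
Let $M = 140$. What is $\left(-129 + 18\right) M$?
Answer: $-15540$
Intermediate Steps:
$\left(-129 + 18\right) M = \left(-129 + 18\right) 140 = \left(-111\right) 140 = -15540$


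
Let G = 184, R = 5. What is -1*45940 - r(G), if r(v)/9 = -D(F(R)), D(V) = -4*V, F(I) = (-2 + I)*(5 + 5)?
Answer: -47020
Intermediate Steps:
F(I) = -20 + 10*I (F(I) = (-2 + I)*10 = -20 + 10*I)
r(v) = 1080 (r(v) = 9*(-(-4)*(-20 + 10*5)) = 9*(-(-4)*(-20 + 50)) = 9*(-(-4)*30) = 9*(-1*(-120)) = 9*120 = 1080)
-1*45940 - r(G) = -1*45940 - 1*1080 = -45940 - 1080 = -47020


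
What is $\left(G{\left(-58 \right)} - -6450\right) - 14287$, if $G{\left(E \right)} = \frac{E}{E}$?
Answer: $-7836$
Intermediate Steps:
$G{\left(E \right)} = 1$
$\left(G{\left(-58 \right)} - -6450\right) - 14287 = \left(1 - -6450\right) - 14287 = \left(1 + 6450\right) - 14287 = 6451 - 14287 = -7836$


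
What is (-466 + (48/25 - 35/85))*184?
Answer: -36323256/425 ≈ -85467.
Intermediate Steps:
(-466 + (48/25 - 35/85))*184 = (-466 + (48*(1/25) - 35*1/85))*184 = (-466 + (48/25 - 7/17))*184 = (-466 + 641/425)*184 = -197409/425*184 = -36323256/425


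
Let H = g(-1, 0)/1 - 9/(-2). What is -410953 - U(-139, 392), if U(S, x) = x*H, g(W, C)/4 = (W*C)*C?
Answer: -412717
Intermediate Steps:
g(W, C) = 4*W*C**2 (g(W, C) = 4*((W*C)*C) = 4*((C*W)*C) = 4*(W*C**2) = 4*W*C**2)
H = 9/2 (H = (4*(-1)*0**2)/1 - 9/(-2) = (4*(-1)*0)*1 - 9*(-1/2) = 0*1 + 9/2 = 0 + 9/2 = 9/2 ≈ 4.5000)
U(S, x) = 9*x/2 (U(S, x) = x*(9/2) = 9*x/2)
-410953 - U(-139, 392) = -410953 - 9*392/2 = -410953 - 1*1764 = -410953 - 1764 = -412717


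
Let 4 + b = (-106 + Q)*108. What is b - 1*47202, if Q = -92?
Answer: -68590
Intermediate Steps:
b = -21388 (b = -4 + (-106 - 92)*108 = -4 - 198*108 = -4 - 21384 = -21388)
b - 1*47202 = -21388 - 1*47202 = -21388 - 47202 = -68590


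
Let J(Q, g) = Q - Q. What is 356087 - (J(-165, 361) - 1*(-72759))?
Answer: 283328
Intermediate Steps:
J(Q, g) = 0
356087 - (J(-165, 361) - 1*(-72759)) = 356087 - (0 - 1*(-72759)) = 356087 - (0 + 72759) = 356087 - 1*72759 = 356087 - 72759 = 283328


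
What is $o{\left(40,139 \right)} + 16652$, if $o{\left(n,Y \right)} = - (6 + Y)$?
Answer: $16507$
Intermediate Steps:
$o{\left(n,Y \right)} = -6 - Y$
$o{\left(40,139 \right)} + 16652 = \left(-6 - 139\right) + 16652 = -145 + 16652 = 16507$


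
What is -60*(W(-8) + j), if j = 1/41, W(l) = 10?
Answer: -24660/41 ≈ -601.46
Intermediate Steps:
j = 1/41 ≈ 0.024390
-60*(W(-8) + j) = -60*(10 + 1/41) = -60*411/41 = -24660/41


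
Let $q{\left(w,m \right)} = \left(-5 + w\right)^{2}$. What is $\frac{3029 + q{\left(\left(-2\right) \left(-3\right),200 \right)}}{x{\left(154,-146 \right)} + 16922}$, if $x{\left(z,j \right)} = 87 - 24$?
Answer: $\frac{606}{3397} \approx 0.17839$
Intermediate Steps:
$x{\left(z,j \right)} = 63$ ($x{\left(z,j \right)} = 87 - 24 = 63$)
$\frac{3029 + q{\left(\left(-2\right) \left(-3\right),200 \right)}}{x{\left(154,-146 \right)} + 16922} = \frac{3029 + \left(-5 - -6\right)^{2}}{63 + 16922} = \frac{3029 + \left(-5 + 6\right)^{2}}{16985} = \left(3029 + 1^{2}\right) \frac{1}{16985} = \left(3029 + 1\right) \frac{1}{16985} = 3030 \cdot \frac{1}{16985} = \frac{606}{3397}$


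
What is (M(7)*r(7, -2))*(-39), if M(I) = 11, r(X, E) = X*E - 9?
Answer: 9867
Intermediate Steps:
r(X, E) = -9 + E*X (r(X, E) = E*X - 9 = -9 + E*X)
(M(7)*r(7, -2))*(-39) = (11*(-9 - 2*7))*(-39) = (11*(-9 - 14))*(-39) = (11*(-23))*(-39) = -253*(-39) = 9867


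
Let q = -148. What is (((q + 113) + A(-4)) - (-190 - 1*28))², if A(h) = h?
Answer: 32041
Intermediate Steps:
(((q + 113) + A(-4)) - (-190 - 1*28))² = (((-148 + 113) - 4) - (-190 - 1*28))² = ((-35 - 4) - (-190 - 28))² = (-39 - 1*(-218))² = (-39 + 218)² = 179² = 32041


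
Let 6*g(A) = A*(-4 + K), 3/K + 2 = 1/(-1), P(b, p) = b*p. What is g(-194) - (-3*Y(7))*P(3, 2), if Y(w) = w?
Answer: 863/3 ≈ 287.67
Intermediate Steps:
K = -1 (K = 3/(-2 + 1/(-1)) = 3/(-2 + 1*(-1)) = 3/(-2 - 1) = 3/(-3) = 3*(-⅓) = -1)
g(A) = -5*A/6 (g(A) = (A*(-4 - 1))/6 = (A*(-5))/6 = (-5*A)/6 = -5*A/6)
g(-194) - (-3*Y(7))*P(3, 2) = -⅚*(-194) - (-3*7)*3*2 = 485/3 - (-21)*6 = 485/3 - 1*(-126) = 485/3 + 126 = 863/3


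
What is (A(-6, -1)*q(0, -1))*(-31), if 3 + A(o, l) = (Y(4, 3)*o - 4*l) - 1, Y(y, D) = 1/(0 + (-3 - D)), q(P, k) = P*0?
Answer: 0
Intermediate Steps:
q(P, k) = 0
Y(y, D) = 1/(-3 - D)
A(o, l) = -4 - 4*l - o/6 (A(o, l) = -3 + (((-1/(3 + 3))*o - 4*l) - 1) = -3 + (((-1/6)*o - 4*l) - 1) = -3 + (((-1*⅙)*o - 4*l) - 1) = -3 + ((-o/6 - 4*l) - 1) = -3 + ((-4*l - o/6) - 1) = -3 + (-1 - 4*l - o/6) = -4 - 4*l - o/6)
(A(-6, -1)*q(0, -1))*(-31) = ((-4 - 4*(-1) - ⅙*(-6))*0)*(-31) = ((-4 + 4 + 1)*0)*(-31) = (1*0)*(-31) = 0*(-31) = 0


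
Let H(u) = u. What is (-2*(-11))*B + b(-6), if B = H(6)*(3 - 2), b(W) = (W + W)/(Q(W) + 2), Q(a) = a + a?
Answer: 666/5 ≈ 133.20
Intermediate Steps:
Q(a) = 2*a
b(W) = 2*W/(2 + 2*W) (b(W) = (W + W)/(2*W + 2) = (2*W)/(2 + 2*W) = 2*W/(2 + 2*W))
B = 6 (B = 6*(3 - 2) = 6*1 = 6)
(-2*(-11))*B + b(-6) = -2*(-11)*6 - 6/(1 - 6) = 22*6 - 6/(-5) = 132 - 6*(-⅕) = 132 + 6/5 = 666/5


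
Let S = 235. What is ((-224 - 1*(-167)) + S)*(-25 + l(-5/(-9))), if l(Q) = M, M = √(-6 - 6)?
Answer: -4450 + 356*I*√3 ≈ -4450.0 + 616.61*I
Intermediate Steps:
M = 2*I*√3 (M = √(-12) = 2*I*√3 ≈ 3.4641*I)
l(Q) = 2*I*√3
((-224 - 1*(-167)) + S)*(-25 + l(-5/(-9))) = ((-224 - 1*(-167)) + 235)*(-25 + 2*I*√3) = ((-224 + 167) + 235)*(-25 + 2*I*√3) = (-57 + 235)*(-25 + 2*I*√3) = 178*(-25 + 2*I*√3) = -4450 + 356*I*√3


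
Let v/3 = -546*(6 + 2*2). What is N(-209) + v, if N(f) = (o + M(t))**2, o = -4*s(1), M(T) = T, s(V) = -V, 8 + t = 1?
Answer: -16371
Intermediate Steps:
t = -7 (t = -8 + 1 = -7)
o = 4 (o = -(-4) = -4*(-1) = 4)
v = -16380 (v = 3*(-546*(6 + 2*2)) = 3*(-546*(6 + 4)) = 3*(-546*10) = 3*(-5460) = -16380)
N(f) = 9 (N(f) = (4 - 7)**2 = (-3)**2 = 9)
N(-209) + v = 9 - 16380 = -16371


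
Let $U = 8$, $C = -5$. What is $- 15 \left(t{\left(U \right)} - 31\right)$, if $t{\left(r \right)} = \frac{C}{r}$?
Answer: $\frac{3795}{8} \approx 474.38$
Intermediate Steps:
$t{\left(r \right)} = - \frac{5}{r}$
$- 15 \left(t{\left(U \right)} - 31\right) = - 15 \left(- \frac{5}{8} - 31\right) = \left(-15\right) \left(- \frac{253}{8}\right) = \frac{3795}{8}$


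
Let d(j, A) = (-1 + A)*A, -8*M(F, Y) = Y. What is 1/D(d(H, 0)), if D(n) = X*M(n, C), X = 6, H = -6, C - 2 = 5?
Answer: -4/21 ≈ -0.19048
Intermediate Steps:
C = 7 (C = 2 + 5 = 7)
M(F, Y) = -Y/8
d(j, A) = A*(-1 + A)
D(n) = -21/4 (D(n) = 6*(-1/8*7) = 6*(-7/8) = -21/4)
1/D(d(H, 0)) = 1/(-21/4) = -4/21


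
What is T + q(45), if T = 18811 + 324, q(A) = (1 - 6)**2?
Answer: 19160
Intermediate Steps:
q(A) = 25 (q(A) = (-5)**2 = 25)
T = 19135
T + q(45) = 19135 + 25 = 19160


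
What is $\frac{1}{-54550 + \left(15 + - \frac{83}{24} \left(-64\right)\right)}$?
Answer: $- \frac{3}{162941} \approx -1.8412 \cdot 10^{-5}$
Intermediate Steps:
$\frac{1}{-54550 + \left(15 + - \frac{83}{24} \left(-64\right)\right)} = \frac{1}{-54550 + \left(15 + \left(-83\right) \frac{1}{24} \left(-64\right)\right)} = \frac{1}{-54550 + \left(15 - - \frac{664}{3}\right)} = \frac{1}{-54550 + \left(15 + \frac{664}{3}\right)} = \frac{1}{-54550 + \frac{709}{3}} = \frac{1}{- \frac{162941}{3}} = - \frac{3}{162941}$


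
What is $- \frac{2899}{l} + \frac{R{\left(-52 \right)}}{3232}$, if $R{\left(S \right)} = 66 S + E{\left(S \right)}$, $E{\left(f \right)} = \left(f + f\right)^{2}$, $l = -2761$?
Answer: $\frac{3719599}{1115444} \approx 3.3346$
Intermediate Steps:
$E{\left(f \right)} = 4 f^{2}$ ($E{\left(f \right)} = \left(2 f\right)^{2} = 4 f^{2}$)
$R{\left(S \right)} = 4 S^{2} + 66 S$ ($R{\left(S \right)} = 66 S + 4 S^{2} = 4 S^{2} + 66 S$)
$- \frac{2899}{l} + \frac{R{\left(-52 \right)}}{3232} = - \frac{2899}{-2761} + \frac{2 \left(-52\right) \left(33 + 2 \left(-52\right)\right)}{3232} = \left(-2899\right) \left(- \frac{1}{2761}\right) + 2 \left(-52\right) \left(33 - 104\right) \frac{1}{3232} = \frac{2899}{2761} + 2 \left(-52\right) \left(-71\right) \frac{1}{3232} = \frac{2899}{2761} + 7384 \cdot \frac{1}{3232} = \frac{2899}{2761} + \frac{923}{404} = \frac{3719599}{1115444}$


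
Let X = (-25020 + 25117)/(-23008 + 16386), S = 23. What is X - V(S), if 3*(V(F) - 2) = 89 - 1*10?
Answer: -563161/19866 ≈ -28.348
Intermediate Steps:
V(F) = 85/3 (V(F) = 2 + (89 - 1*10)/3 = 2 + (89 - 10)/3 = 2 + (⅓)*79 = 2 + 79/3 = 85/3)
X = -97/6622 (X = 97/(-6622) = 97*(-1/6622) = -97/6622 ≈ -0.014648)
X - V(S) = -97/6622 - 1*85/3 = -97/6622 - 85/3 = -563161/19866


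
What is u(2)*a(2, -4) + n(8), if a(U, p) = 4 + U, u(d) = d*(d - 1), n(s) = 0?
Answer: 12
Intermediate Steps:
u(d) = d*(-1 + d)
u(2)*a(2, -4) + n(8) = (2*(-1 + 2))*(4 + 2) + 0 = (2*1)*6 + 0 = 2*6 + 0 = 12 + 0 = 12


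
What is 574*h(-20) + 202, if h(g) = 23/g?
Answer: -4581/10 ≈ -458.10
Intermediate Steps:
574*h(-20) + 202 = 574*(23/(-20)) + 202 = 574*(23*(-1/20)) + 202 = 574*(-23/20) + 202 = -6601/10 + 202 = -4581/10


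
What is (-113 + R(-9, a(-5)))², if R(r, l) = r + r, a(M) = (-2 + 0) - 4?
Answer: 17161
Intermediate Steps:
a(M) = -6 (a(M) = -2 - 4 = -6)
R(r, l) = 2*r
(-113 + R(-9, a(-5)))² = (-113 + 2*(-9))² = (-113 - 18)² = (-131)² = 17161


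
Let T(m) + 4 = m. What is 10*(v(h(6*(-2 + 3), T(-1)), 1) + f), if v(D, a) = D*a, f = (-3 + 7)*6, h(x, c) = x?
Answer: 300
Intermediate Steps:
T(m) = -4 + m
f = 24 (f = 4*6 = 24)
10*(v(h(6*(-2 + 3), T(-1)), 1) + f) = 10*((6*(-2 + 3))*1 + 24) = 10*((6*1)*1 + 24) = 10*(6*1 + 24) = 10*(6 + 24) = 10*30 = 300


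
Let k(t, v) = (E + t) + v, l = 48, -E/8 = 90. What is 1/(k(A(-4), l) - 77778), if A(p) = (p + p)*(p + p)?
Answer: -1/78386 ≈ -1.2757e-5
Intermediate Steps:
A(p) = 4*p² (A(p) = (2*p)*(2*p) = 4*p²)
E = -720 (E = -8*90 = -720)
k(t, v) = -720 + t + v (k(t, v) = (-720 + t) + v = -720 + t + v)
1/(k(A(-4), l) - 77778) = 1/((-720 + 4*(-4)² + 48) - 77778) = 1/((-720 + 4*16 + 48) - 77778) = 1/((-720 + 64 + 48) - 77778) = 1/(-608 - 77778) = 1/(-78386) = -1/78386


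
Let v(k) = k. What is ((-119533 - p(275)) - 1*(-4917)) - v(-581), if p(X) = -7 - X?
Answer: -113753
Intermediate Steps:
((-119533 - p(275)) - 1*(-4917)) - v(-581) = ((-119533 - (-7 - 1*275)) - 1*(-4917)) - 1*(-581) = ((-119533 - (-7 - 275)) + 4917) + 581 = ((-119533 - 1*(-282)) + 4917) + 581 = ((-119533 + 282) + 4917) + 581 = (-119251 + 4917) + 581 = -114334 + 581 = -113753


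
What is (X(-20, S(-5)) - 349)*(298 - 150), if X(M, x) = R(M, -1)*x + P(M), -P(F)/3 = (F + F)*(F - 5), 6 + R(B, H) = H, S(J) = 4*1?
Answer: -499796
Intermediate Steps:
S(J) = 4
R(B, H) = -6 + H
P(F) = -6*F*(-5 + F) (P(F) = -3*(F + F)*(F - 5) = -3*2*F*(-5 + F) = -6*F*(-5 + F))
X(M, x) = -7*x + 6*M*(5 - M) (X(M, x) = (-6 - 1)*x + 6*M*(5 - M) = -7*x + 6*M*(5 - M))
(X(-20, S(-5)) - 349)*(298 - 150) = ((-7*4 - 6*(-20)*(-5 - 20)) - 349)*(298 - 150) = ((-28 - 6*(-20)*(-25)) - 349)*148 = ((-28 - 3000) - 349)*148 = (-3028 - 349)*148 = -3377*148 = -499796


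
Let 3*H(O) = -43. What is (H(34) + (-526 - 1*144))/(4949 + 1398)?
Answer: -2053/19041 ≈ -0.10782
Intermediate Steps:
H(O) = -43/3 (H(O) = (⅓)*(-43) = -43/3)
(H(34) + (-526 - 1*144))/(4949 + 1398) = (-43/3 + (-526 - 1*144))/(4949 + 1398) = (-43/3 + (-526 - 144))/6347 = (-43/3 - 670)*(1/6347) = -2053/3*1/6347 = -2053/19041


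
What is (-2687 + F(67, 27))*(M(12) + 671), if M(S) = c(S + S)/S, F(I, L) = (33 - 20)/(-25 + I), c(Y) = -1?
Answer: -908482891/504 ≈ -1.8025e+6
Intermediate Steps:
F(I, L) = 13/(-25 + I)
M(S) = -1/S
(-2687 + F(67, 27))*(M(12) + 671) = (-2687 + 13/(-25 + 67))*(-1/12 + 671) = (-2687 + 13/42)*(-1*1/12 + 671) = (-2687 + 13*(1/42))*(-1/12 + 671) = (-2687 + 13/42)*(8051/12) = -112841/42*8051/12 = -908482891/504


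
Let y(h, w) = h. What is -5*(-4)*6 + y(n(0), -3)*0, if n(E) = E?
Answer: 120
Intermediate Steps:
-5*(-4)*6 + y(n(0), -3)*0 = -5*(-4)*6 + 0*0 = 20*6 + 0 = 120 + 0 = 120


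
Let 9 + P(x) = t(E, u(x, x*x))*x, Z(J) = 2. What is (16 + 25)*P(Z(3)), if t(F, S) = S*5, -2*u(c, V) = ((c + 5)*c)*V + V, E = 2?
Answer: -12669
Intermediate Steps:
u(c, V) = -V/2 - V*c*(5 + c)/2 (u(c, V) = -(((c + 5)*c)*V + V)/2 = -(((5 + c)*c)*V + V)/2 = -((c*(5 + c))*V + V)/2 = -(V*c*(5 + c) + V)/2 = -(V + V*c*(5 + c))/2 = -V/2 - V*c*(5 + c)/2)
t(F, S) = 5*S
P(x) = -9 - 5*x³*(1 + x² + 5*x)/2 (P(x) = -9 + (5*(-x*x*(1 + x² + 5*x)/2))*x = -9 + (5*(-x²*(1 + x² + 5*x)/2))*x = -9 + (-5*x²*(1 + x² + 5*x)/2)*x = -9 - 5*x³*(1 + x² + 5*x)/2)
(16 + 25)*P(Z(3)) = (16 + 25)*(-9 - 5/2*2³*(1 + 2² + 5*2)) = 41*(-9 - 5/2*8*(1 + 4 + 10)) = 41*(-9 - 5/2*8*15) = 41*(-9 - 300) = 41*(-309) = -12669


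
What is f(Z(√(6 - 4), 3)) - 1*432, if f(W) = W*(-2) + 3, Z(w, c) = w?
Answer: -429 - 2*√2 ≈ -431.83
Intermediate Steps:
f(W) = 3 - 2*W (f(W) = -2*W + 3 = 3 - 2*W)
f(Z(√(6 - 4), 3)) - 1*432 = (3 - 2*√(6 - 4)) - 1*432 = (3 - 2*√2) - 432 = -429 - 2*√2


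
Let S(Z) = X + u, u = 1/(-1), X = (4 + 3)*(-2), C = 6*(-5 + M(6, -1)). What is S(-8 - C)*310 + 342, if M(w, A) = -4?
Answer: -4308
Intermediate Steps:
C = -54 (C = 6*(-5 - 4) = 6*(-9) = -54)
X = -14 (X = 7*(-2) = -14)
u = -1
S(Z) = -15 (S(Z) = -14 - 1 = -15)
S(-8 - C)*310 + 342 = -15*310 + 342 = -4650 + 342 = -4308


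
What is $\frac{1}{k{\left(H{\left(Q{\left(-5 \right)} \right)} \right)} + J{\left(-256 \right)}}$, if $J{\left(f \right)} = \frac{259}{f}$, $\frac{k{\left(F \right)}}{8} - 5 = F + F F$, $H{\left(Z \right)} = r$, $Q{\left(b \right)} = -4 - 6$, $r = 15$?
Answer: $\frac{256}{501501} \approx 0.00051047$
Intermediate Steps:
$Q{\left(b \right)} = -10$ ($Q{\left(b \right)} = -4 - 6 = -10$)
$H{\left(Z \right)} = 15$
$k{\left(F \right)} = 40 + 8 F + 8 F^{2}$ ($k{\left(F \right)} = 40 + 8 \left(F + F F\right) = 40 + 8 \left(F + F^{2}\right) = 40 + \left(8 F + 8 F^{2}\right) = 40 + 8 F + 8 F^{2}$)
$\frac{1}{k{\left(H{\left(Q{\left(-5 \right)} \right)} \right)} + J{\left(-256 \right)}} = \frac{1}{\left(40 + 8 \cdot 15 + 8 \cdot 15^{2}\right) + \frac{259}{-256}} = \frac{1}{\left(40 + 120 + 8 \cdot 225\right) + 259 \left(- \frac{1}{256}\right)} = \frac{1}{\left(40 + 120 + 1800\right) - \frac{259}{256}} = \frac{1}{1960 - \frac{259}{256}} = \frac{1}{\frac{501501}{256}} = \frac{256}{501501}$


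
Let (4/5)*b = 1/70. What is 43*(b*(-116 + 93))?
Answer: -989/56 ≈ -17.661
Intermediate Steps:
b = 1/56 (b = (5/4)/70 = (5/4)*(1/70) = 1/56 ≈ 0.017857)
43*(b*(-116 + 93)) = 43*((-116 + 93)/56) = 43*((1/56)*(-23)) = 43*(-23/56) = -989/56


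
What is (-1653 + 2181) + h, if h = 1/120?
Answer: 63361/120 ≈ 528.01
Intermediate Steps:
h = 1/120 ≈ 0.0083333
(-1653 + 2181) + h = (-1653 + 2181) + 1/120 = 528 + 1/120 = 63361/120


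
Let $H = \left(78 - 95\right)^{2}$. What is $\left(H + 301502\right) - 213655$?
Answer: $88136$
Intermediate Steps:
$H = 289$ ($H = \left(78 - 95\right)^{2} = \left(-17\right)^{2} = 289$)
$\left(H + 301502\right) - 213655 = \left(289 + 301502\right) - 213655 = 301791 - 213655 = 88136$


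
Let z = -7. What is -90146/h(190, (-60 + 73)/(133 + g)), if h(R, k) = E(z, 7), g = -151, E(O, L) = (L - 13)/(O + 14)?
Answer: 315511/3 ≈ 1.0517e+5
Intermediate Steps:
E(O, L) = (-13 + L)/(14 + O)
h(R, k) = -6/7 (h(R, k) = (-13 + 7)/(14 - 7) = -6/7)
-90146/h(190, (-60 + 73)/(133 + g)) = -90146/(-6/7) = -90146*(-7)/6 = -1*(-315511/3) = 315511/3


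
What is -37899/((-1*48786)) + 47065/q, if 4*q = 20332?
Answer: 829584569/82659746 ≈ 10.036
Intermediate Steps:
q = 5083 (q = (¼)*20332 = 5083)
-37899/((-1*48786)) + 47065/q = -37899/((-1*48786)) + 47065/5083 = -37899/(-48786) + 47065*(1/5083) = -37899*(-1/48786) + 47065/5083 = 12633/16262 + 47065/5083 = 829584569/82659746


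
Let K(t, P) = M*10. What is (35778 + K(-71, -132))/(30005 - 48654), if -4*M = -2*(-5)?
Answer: -35753/18649 ≈ -1.9172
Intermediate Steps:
M = -5/2 (M = -(-1)*(-5)/2 = -1/4*10 = -5/2 ≈ -2.5000)
K(t, P) = -25 (K(t, P) = -5/2*10 = -25)
(35778 + K(-71, -132))/(30005 - 48654) = (35778 - 25)/(30005 - 48654) = 35753/(-18649) = 35753*(-1/18649) = -35753/18649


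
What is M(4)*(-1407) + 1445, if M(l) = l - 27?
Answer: 33806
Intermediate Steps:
M(l) = -27 + l
M(4)*(-1407) + 1445 = (-27 + 4)*(-1407) + 1445 = -23*(-1407) + 1445 = 32361 + 1445 = 33806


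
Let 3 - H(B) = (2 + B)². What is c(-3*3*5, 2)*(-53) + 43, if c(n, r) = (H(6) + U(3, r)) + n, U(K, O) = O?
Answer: 5555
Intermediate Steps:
H(B) = 3 - (2 + B)²
c(n, r) = -61 + n + r (c(n, r) = ((3 - (2 + 6)²) + r) + n = ((3 - 1*8²) + r) + n = ((3 - 1*64) + r) + n = ((3 - 64) + r) + n = (-61 + r) + n = -61 + n + r)
c(-3*3*5, 2)*(-53) + 43 = (-61 - 3*3*5 + 2)*(-53) + 43 = (-61 - 9*5 + 2)*(-53) + 43 = (-61 - 45 + 2)*(-53) + 43 = -104*(-53) + 43 = 5512 + 43 = 5555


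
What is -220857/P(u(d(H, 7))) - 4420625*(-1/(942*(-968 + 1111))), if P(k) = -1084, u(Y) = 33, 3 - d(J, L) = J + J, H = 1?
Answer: 1570123661/6637332 ≈ 236.56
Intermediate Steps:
d(J, L) = 3 - 2*J (d(J, L) = 3 - (J + J) = 3 - 2*J)
-220857/P(u(d(H, 7))) - 4420625*(-1/(942*(-968 + 1111))) = -220857/(-1084) - 4420625*(-1/(942*(-968 + 1111))) = -220857*(-1/1084) - 4420625/(143*(-942)) = 220857/1084 - 4420625/(-134706) = 220857/1084 - 4420625*(-1/134706) = 220857/1084 + 401875/12246 = 1570123661/6637332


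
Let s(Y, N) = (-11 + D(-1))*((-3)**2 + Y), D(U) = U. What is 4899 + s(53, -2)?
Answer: 4155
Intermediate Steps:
s(Y, N) = -108 - 12*Y (s(Y, N) = (-11 - 1)*((-3)**2 + Y) = -12*(9 + Y) = -108 - 12*Y)
4899 + s(53, -2) = 4899 + (-108 - 12*53) = 4899 + (-108 - 636) = 4899 - 744 = 4155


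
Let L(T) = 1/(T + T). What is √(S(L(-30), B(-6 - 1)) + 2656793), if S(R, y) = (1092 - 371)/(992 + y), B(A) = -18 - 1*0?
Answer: √2520436458322/974 ≈ 1630.0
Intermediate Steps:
L(T) = 1/(2*T)
B(A) = -18 (B(A) = -18 + 0 = -18)
S(R, y) = 721/(992 + y)
√(S(L(-30), B(-6 - 1)) + 2656793) = √(721/(992 - 18) + 2656793) = √(721/974 + 2656793) = √(2587717103/974) = √2520436458322/974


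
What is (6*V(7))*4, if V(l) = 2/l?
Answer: 48/7 ≈ 6.8571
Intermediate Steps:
(6*V(7))*4 = (6*(2/7))*4 = (12/7)*4 = 48/7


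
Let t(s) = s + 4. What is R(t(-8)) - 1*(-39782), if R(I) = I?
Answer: 39778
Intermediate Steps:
t(s) = 4 + s
R(t(-8)) - 1*(-39782) = (4 - 8) - 1*(-39782) = -4 + 39782 = 39778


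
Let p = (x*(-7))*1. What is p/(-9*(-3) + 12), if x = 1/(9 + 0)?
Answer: -7/351 ≈ -0.019943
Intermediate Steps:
x = ⅑ (x = 1/9 = ⅑ ≈ 0.11111)
p = -7/9 (p = ((⅑)*(-7))*1 = -7/9*1 = -7/9 ≈ -0.77778)
p/(-9*(-3) + 12) = -7/(9*(-9*(-3) + 12)) = -7/(9*(27 + 12)) = -7/9/39 = -7/9*1/39 = -7/351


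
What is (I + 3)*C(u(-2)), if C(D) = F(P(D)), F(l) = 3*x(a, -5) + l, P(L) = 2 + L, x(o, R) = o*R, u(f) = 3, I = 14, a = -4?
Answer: 1105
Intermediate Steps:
x(o, R) = R*o
F(l) = 60 + l (F(l) = 3*(-5*(-4)) + l = 3*20 + l = 60 + l)
C(D) = 62 + D (C(D) = 60 + (2 + D) = 62 + D)
(I + 3)*C(u(-2)) = (14 + 3)*(62 + 3) = 17*65 = 1105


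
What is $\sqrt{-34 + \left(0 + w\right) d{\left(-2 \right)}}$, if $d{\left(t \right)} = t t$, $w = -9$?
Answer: $i \sqrt{70} \approx 8.3666 i$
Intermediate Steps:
$d{\left(t \right)} = t^{2}$
$\sqrt{-34 + \left(0 + w\right) d{\left(-2 \right)}} = \sqrt{-34 + \left(0 - 9\right) \left(-2\right)^{2}} = \sqrt{-34 - 36} = \sqrt{-70} = i \sqrt{70}$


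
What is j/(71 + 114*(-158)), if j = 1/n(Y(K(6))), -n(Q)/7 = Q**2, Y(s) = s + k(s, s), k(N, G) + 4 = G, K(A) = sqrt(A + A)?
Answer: 1/(2009392*(-1 + sqrt(3))**2) ≈ 9.2865e-7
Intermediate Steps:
K(A) = sqrt(2)*sqrt(A) (K(A) = sqrt(2*A) = sqrt(2)*sqrt(A))
k(N, G) = -4 + G
Y(s) = -4 + 2*s (Y(s) = s + (-4 + s) = -4 + 2*s)
n(Q) = -7*Q**2
j = -1/(7*(-4 + 4*sqrt(3))**2) (j = 1/(-7*(-4 + 2*(sqrt(2)*sqrt(6)))**2) = 1/(-7*(-4 + 2*(2*sqrt(3)))**2) = 1/(-7*(-4 + 4*sqrt(3))**2) = -1/(7*(-4 + 4*sqrt(3))**2) ≈ -0.016661)
j/(71 + 114*(-158)) = (-1/112 - sqrt(3)/224)/(71 + 114*(-158)) = (-1/112 - sqrt(3)/224)/(71 - 18012) = (-1/112 - sqrt(3)/224)/(-17941) = (-1/112 - sqrt(3)/224)*(-1/17941) = 1/2009392 + sqrt(3)/4018784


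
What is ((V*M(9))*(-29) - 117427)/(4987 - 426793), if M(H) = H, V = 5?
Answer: 59366/210903 ≈ 0.28148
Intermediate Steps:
((V*M(9))*(-29) - 117427)/(4987 - 426793) = ((5*9)*(-29) - 117427)/(4987 - 426793) = (45*(-29) - 117427)/(-421806) = (-1305 - 117427)*(-1/421806) = -118732*(-1/421806) = 59366/210903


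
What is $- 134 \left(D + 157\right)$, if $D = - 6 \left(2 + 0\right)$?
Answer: $-19430$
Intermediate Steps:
$D = -12$ ($D = \left(-6\right) 2 = -12$)
$- 134 \left(D + 157\right) = - 134 \left(-12 + 157\right) = \left(-134\right) 145 = -19430$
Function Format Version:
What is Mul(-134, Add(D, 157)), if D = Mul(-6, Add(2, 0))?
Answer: -19430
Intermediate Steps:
D = -12 (D = Mul(-6, 2) = -12)
Mul(-134, Add(D, 157)) = Mul(-134, Add(-12, 157)) = Mul(-134, 145) = -19430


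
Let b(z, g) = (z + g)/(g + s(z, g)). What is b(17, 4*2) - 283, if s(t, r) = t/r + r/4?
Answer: -27251/97 ≈ -280.94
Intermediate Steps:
s(t, r) = r/4 + t/r (s(t, r) = t/r + r*(¼) = t/r + r/4 = r/4 + t/r)
b(z, g) = (g + z)/(5*g/4 + z/g) (b(z, g) = (z + g)/(g + (g/4 + z/g)) = (g + z)/(5*g/4 + z/g))
b(17, 4*2) - 283 = 4*(4*2)*(4*2 + 17)/(4*17 + 5*(4*2)²) - 283 = 4*8*(8 + 17)/(68 + 5*8²) - 283 = 4*8*25/(68 + 5*64) - 283 = 4*8*25/(68 + 320) - 283 = 4*8*25/388 - 283 = 4*8*(1/388)*25 - 283 = 200/97 - 283 = -27251/97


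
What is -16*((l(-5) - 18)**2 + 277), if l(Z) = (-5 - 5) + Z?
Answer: -21856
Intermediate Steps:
l(Z) = -10 + Z
-16*((l(-5) - 18)**2 + 277) = -16*(((-10 - 5) - 18)**2 + 277) = -16*((-15 - 18)**2 + 277) = -16*((-33)**2 + 277) = -16*(1089 + 277) = -16*1366 = -21856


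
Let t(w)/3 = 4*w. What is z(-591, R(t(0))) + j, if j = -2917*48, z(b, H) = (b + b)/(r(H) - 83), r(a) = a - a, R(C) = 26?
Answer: -11620146/83 ≈ -1.4000e+5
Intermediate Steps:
t(w) = 12*w (t(w) = 3*(4*w) = 12*w)
r(a) = 0
z(b, H) = -2*b/83 (z(b, H) = (b + b)/(0 - 83) = (2*b)/(-83) = (2*b)*(-1/83) = -2*b/83)
j = -140016
z(-591, R(t(0))) + j = -2/83*(-591) - 140016 = 1182/83 - 140016 = -11620146/83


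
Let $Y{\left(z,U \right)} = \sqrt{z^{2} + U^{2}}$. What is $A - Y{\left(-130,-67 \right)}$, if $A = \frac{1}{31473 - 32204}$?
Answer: $- \frac{1}{731} - \sqrt{21389} \approx -146.25$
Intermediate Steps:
$Y{\left(z,U \right)} = \sqrt{U^{2} + z^{2}}$
$A = - \frac{1}{731}$ ($A = \frac{1}{-731} = - \frac{1}{731} \approx -0.001368$)
$A - Y{\left(-130,-67 \right)} = - \frac{1}{731} - \sqrt{\left(-67\right)^{2} + \left(-130\right)^{2}} = - \frac{1}{731} - \sqrt{4489 + 16900} = - \frac{1}{731} - \sqrt{21389}$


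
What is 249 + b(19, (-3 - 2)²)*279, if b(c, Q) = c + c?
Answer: 10851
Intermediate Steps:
b(c, Q) = 2*c
249 + b(19, (-3 - 2)²)*279 = 249 + (2*19)*279 = 249 + 38*279 = 249 + 10602 = 10851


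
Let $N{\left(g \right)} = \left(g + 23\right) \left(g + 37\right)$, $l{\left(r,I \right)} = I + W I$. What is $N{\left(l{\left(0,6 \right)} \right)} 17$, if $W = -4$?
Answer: $1615$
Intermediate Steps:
$l{\left(r,I \right)} = - 3 I$ ($l{\left(r,I \right)} = I - 4 I = - 3 I$)
$N{\left(g \right)} = \left(23 + g\right) \left(37 + g\right)$
$N{\left(l{\left(0,6 \right)} \right)} 17 = \left(851 + \left(\left(-3\right) 6\right)^{2} + 60 \left(\left(-3\right) 6\right)\right) 17 = \left(851 + \left(-18\right)^{2} + 60 \left(-18\right)\right) 17 = \left(851 + 324 - 1080\right) 17 = 95 \cdot 17 = 1615$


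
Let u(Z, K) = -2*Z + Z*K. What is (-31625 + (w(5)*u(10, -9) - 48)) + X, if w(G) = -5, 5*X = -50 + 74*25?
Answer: -30763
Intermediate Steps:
X = 360 (X = (-50 + 74*25)/5 = (-50 + 1850)/5 = (⅕)*1800 = 360)
u(Z, K) = -2*Z + K*Z
(-31625 + (w(5)*u(10, -9) - 48)) + X = (-31625 + (-50*(-2 - 9) - 48)) + 360 = (-31625 + (-50*(-11) - 48)) + 360 = (-31625 + (-5*(-110) - 48)) + 360 = (-31625 + (550 - 48)) + 360 = (-31625 + 502) + 360 = -31123 + 360 = -30763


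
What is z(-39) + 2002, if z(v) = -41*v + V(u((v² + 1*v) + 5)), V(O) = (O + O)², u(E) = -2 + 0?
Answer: 3617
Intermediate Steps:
u(E) = -2
V(O) = 4*O² (V(O) = (2*O)² = 4*O²)
z(v) = 16 - 41*v (z(v) = -41*v + 4*(-2)² = -41*v + 4*4 = -41*v + 16 = 16 - 41*v)
z(-39) + 2002 = (16 - 41*(-39)) + 2002 = (16 + 1599) + 2002 = 1615 + 2002 = 3617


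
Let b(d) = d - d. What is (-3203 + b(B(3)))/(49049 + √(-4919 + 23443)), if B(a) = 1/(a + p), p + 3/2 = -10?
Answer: -14282177/218707807 + 6406*√4631/2405785877 ≈ -0.065121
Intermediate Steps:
p = -23/2 (p = -3/2 - 10 = -23/2 ≈ -11.500)
B(a) = 1/(-23/2 + a) (B(a) = 1/(a - 23/2) = 1/(-23/2 + a))
b(d) = 0
(-3203 + b(B(3)))/(49049 + √(-4919 + 23443)) = (-3203 + 0)/(49049 + √(-4919 + 23443)) = -3203/(49049 + √18524) = -3203/(49049 + 2*√4631)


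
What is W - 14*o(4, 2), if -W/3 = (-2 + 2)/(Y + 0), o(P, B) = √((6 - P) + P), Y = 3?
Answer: -14*√6 ≈ -34.293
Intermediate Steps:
o(P, B) = √6
W = 0 (W = -3*(-2 + 2)/(3 + 0) = -0/3 = -3*0 = 0)
W - 14*o(4, 2) = 0 - 14*√6 = -14*√6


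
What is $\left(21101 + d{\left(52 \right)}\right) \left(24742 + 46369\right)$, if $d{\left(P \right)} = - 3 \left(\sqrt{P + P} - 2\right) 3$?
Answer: $1501793209 - 1279998 \sqrt{26} \approx 1.4953 \cdot 10^{9}$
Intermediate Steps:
$d{\left(P \right)} = 18 - 9 \sqrt{2} \sqrt{P}$ ($d{\left(P \right)} = - 3 \left(\sqrt{2 P} - 2\right) 3 = - 3 \left(\sqrt{2} \sqrt{P} - 2\right) 3 = - 3 \left(-2 + \sqrt{2} \sqrt{P}\right) 3 = \left(6 - 3 \sqrt{2} \sqrt{P}\right) 3 = 18 - 9 \sqrt{2} \sqrt{P}$)
$\left(21101 + d{\left(52 \right)}\right) \left(24742 + 46369\right) = \left(21101 + \left(18 - 9 \sqrt{2} \sqrt{52}\right)\right) \left(24742 + 46369\right) = \left(21101 + \left(18 - 9 \sqrt{2} \cdot 2 \sqrt{13}\right)\right) 71111 = \left(21101 + \left(18 - 18 \sqrt{26}\right)\right) 71111 = \left(21119 - 18 \sqrt{26}\right) 71111 = 1501793209 - 1279998 \sqrt{26}$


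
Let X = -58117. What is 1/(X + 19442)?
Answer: -1/38675 ≈ -2.5856e-5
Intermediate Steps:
1/(X + 19442) = 1/(-58117 + 19442) = 1/(-38675) = -1/38675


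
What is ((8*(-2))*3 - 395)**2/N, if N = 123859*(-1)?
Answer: -196249/123859 ≈ -1.5845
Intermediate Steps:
N = -123859
((8*(-2))*3 - 395)**2/N = ((8*(-2))*3 - 395)**2/(-123859) = (-16*3 - 395)**2*(-1/123859) = (-48 - 395)**2*(-1/123859) = (-443)**2*(-1/123859) = 196249*(-1/123859) = -196249/123859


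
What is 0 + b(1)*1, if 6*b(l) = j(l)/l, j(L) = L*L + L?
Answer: ⅓ ≈ 0.33333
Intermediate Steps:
j(L) = L + L² (j(L) = L² + L = L + L²)
b(l) = ⅙ + l/6 (b(l) = ((l*(1 + l))/l)/6 = (1 + l)/6 = ⅙ + l/6)
0 + b(1)*1 = 0 + (⅙ + (⅙)*1)*1 = 0 + (⅙ + ⅙)*1 = 0 + (⅓)*1 = 0 + ⅓ = ⅓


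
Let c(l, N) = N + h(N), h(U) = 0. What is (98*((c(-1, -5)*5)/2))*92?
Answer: -112700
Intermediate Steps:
c(l, N) = N (c(l, N) = N + 0 = N)
(98*((c(-1, -5)*5)/2))*92 = (98*(-5*5/2))*92 = (98*(-25*½))*92 = (98*(-25/2))*92 = -1225*92 = -112700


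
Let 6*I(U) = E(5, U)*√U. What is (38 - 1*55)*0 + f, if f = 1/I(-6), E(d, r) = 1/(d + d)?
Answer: -10*I*√6 ≈ -24.495*I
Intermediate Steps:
E(d, r) = 1/(2*d)
I(U) = √U/60 (I(U) = (((½)/5)*√U)/6 = (((½)*(⅕))*√U)/6 = (√U/10)/6 = √U/60)
f = -10*I*√6 (f = 1/(√(-6)/60) = 1/((I*√6)/60) = 1/(I*√6/60) = -10*I*√6 ≈ -24.495*I)
(38 - 1*55)*0 + f = (38 - 1*55)*0 - 10*I*√6 = (38 - 55)*0 - 10*I*√6 = -17*0 - 10*I*√6 = 0 - 10*I*√6 = -10*I*√6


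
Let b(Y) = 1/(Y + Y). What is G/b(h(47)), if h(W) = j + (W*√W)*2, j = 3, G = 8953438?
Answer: 53720628 + 1683246344*√47 ≈ 1.1593e+10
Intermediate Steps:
h(W) = 3 + 2*W^(3/2) (h(W) = 3 + (W*√W)*2 = 3 + W^(3/2)*2 = 3 + 2*W^(3/2))
b(Y) = 1/(2*Y)
G/b(h(47)) = 8953438/((1/(2*(3 + 2*47^(3/2))))) = 8953438/((1/(2*(3 + 2*(47*√47))))) = 8953438/((1/(2*(3 + 94*√47)))) = 8953438*(6 + 188*√47) = 53720628 + 1683246344*√47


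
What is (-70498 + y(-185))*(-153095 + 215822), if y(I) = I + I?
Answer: -4445337036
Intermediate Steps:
y(I) = 2*I
(-70498 + y(-185))*(-153095 + 215822) = (-70498 + 2*(-185))*(-153095 + 215822) = (-70498 - 370)*62727 = -70868*62727 = -4445337036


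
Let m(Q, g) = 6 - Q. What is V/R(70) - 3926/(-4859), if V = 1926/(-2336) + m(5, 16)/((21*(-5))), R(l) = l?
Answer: 33206931703/41713543200 ≈ 0.79607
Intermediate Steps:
V = -102283/122640 (V = 1926/(-2336) + (6 - 1*5)/((21*(-5))) = 1926*(-1/2336) + (6 - 5)/(-105) = -963/1168 + 1*(-1/105) = -963/1168 - 1/105 = -102283/122640 ≈ -0.83401)
V/R(70) - 3926/(-4859) = -102283/122640/70 - 3926/(-4859) = -102283/122640*1/70 - 3926*(-1/4859) = -102283/8584800 + 3926/4859 = 33206931703/41713543200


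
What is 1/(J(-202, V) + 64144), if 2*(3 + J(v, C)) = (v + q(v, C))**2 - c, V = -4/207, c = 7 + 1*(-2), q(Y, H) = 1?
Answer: 1/84339 ≈ 1.1857e-5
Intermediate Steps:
c = 5 (c = 7 - 2 = 5)
V = -4/207 (V = -4*1/207 = -4/207 ≈ -0.019324)
J(v, C) = -11/2 + (1 + v)**2/2 (J(v, C) = -3 + ((v + 1)**2 - 1*5)/2 = -3 + ((1 + v)**2 - 5)/2 = -3 + (-5 + (1 + v)**2)/2 = -3 + (-5/2 + (1 + v)**2/2) = -11/2 + (1 + v)**2/2)
1/(J(-202, V) + 64144) = 1/((-11/2 + (1 - 202)**2/2) + 64144) = 1/((-11/2 + (1/2)*(-201)**2) + 64144) = 1/((-11/2 + (1/2)*40401) + 64144) = 1/((-11/2 + 40401/2) + 64144) = 1/(20195 + 64144) = 1/84339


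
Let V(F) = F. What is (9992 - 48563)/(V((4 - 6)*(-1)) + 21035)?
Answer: -38571/21037 ≈ -1.8335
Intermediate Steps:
(9992 - 48563)/(V((4 - 6)*(-1)) + 21035) = (9992 - 48563)/((4 - 6)*(-1) + 21035) = -38571/(-2*(-1) + 21035) = -38571/(2 + 21035) = -38571/21037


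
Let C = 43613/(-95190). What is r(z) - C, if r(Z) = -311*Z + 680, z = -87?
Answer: 2640328643/95190 ≈ 27737.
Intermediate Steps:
r(Z) = 680 - 311*Z
C = -43613/95190 (C = 43613*(-1/95190) = -43613/95190 ≈ -0.45817)
r(z) - C = (680 - 311*(-87)) - 1*(-43613/95190) = (680 + 27057) + 43613/95190 = 27737 + 43613/95190 = 2640328643/95190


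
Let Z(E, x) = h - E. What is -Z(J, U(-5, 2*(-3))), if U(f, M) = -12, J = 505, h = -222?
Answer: 727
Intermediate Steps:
Z(E, x) = -222 - E
-Z(J, U(-5, 2*(-3))) = -(-222 - 1*505) = -(-222 - 505) = -1*(-727) = 727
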